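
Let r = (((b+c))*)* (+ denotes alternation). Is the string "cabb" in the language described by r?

cabb cannot be split into zero or more pieces each matching ((b+c))*.

no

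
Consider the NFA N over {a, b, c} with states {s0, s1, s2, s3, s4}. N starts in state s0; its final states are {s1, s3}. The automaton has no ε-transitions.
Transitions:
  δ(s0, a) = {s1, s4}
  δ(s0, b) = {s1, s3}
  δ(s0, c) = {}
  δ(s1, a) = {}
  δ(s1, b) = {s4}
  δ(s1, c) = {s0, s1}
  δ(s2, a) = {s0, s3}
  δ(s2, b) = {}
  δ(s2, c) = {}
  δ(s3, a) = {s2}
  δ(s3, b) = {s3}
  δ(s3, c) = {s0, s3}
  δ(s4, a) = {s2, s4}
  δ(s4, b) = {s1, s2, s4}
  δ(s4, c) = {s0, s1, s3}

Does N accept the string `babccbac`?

rejected

Start: {s0}
read b: {s1, s3}
read a: {s2}
read b: {}
The reachable set is empty and stays empty for the remaining 5 symbols.
Reachable ∩ accepting = {} — empty.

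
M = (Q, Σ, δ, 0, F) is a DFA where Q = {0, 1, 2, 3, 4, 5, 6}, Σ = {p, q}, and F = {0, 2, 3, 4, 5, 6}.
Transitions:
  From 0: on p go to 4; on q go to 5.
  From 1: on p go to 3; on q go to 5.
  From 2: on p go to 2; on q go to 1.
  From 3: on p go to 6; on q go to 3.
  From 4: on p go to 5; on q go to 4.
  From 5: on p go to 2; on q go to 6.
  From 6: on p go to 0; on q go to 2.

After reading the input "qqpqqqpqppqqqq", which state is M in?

0 --q--> 5
5 --q--> 6
6 --p--> 0
0 --q--> 5
5 --q--> 6
6 --q--> 2
2 --p--> 2
2 --q--> 1
1 --p--> 3
3 --p--> 6
6 --q--> 2
2 --q--> 1
1 --q--> 5
5 --q--> 6

6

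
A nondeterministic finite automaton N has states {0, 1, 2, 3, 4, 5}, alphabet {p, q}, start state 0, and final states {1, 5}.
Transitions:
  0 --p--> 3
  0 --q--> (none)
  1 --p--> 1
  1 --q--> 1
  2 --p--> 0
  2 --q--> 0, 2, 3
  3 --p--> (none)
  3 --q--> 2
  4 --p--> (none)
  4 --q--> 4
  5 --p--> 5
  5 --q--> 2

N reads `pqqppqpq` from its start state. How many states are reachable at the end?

0

Start: {0}
read p: {3}
read q: {2}
read q: {0, 2, 3}
read p: {0, 3}
read p: {3}
read q: {2}
read p: {0}
read q: {}
Final reachable set {} has 0 states.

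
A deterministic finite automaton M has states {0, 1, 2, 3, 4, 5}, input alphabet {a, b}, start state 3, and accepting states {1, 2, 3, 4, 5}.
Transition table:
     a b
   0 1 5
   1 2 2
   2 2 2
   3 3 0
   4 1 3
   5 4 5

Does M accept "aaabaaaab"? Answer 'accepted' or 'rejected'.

3 --a--> 3
3 --a--> 3
3 --a--> 3
3 --b--> 0
0 --a--> 1
1 --a--> 2
2 --a--> 2
2 --a--> 2
2 --b--> 2
End in state 2, which is an accepting state.

accepted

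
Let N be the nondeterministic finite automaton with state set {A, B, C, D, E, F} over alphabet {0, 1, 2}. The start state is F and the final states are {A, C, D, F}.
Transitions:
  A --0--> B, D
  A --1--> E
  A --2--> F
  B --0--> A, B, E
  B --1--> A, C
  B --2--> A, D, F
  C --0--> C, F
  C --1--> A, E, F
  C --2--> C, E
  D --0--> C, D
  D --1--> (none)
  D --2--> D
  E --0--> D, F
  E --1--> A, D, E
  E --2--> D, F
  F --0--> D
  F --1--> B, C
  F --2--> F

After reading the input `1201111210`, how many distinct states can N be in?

Start: {F}
read 1: {B, C}
read 2: {A, C, D, E, F}
read 0: {B, C, D, F}
read 1: {A, B, C, E, F}
read 1: {A, B, C, D, E, F}
read 1: {A, B, C, D, E, F}
read 1: {A, B, C, D, E, F}
read 2: {A, C, D, E, F}
read 1: {A, B, C, D, E, F}
read 0: {A, B, C, D, E, F}
Final reachable set {A, B, C, D, E, F} has 6 states.

6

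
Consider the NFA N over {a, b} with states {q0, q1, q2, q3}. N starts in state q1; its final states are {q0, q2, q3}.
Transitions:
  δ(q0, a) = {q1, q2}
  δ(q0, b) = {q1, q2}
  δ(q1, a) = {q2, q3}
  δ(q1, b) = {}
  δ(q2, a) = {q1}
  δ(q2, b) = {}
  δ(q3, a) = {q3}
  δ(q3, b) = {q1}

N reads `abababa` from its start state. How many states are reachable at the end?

2

Start: {q1}
read a: {q2, q3}
read b: {q1}
read a: {q2, q3}
read b: {q1}
read a: {q2, q3}
read b: {q1}
read a: {q2, q3}
Final reachable set {q2, q3} has 2 states.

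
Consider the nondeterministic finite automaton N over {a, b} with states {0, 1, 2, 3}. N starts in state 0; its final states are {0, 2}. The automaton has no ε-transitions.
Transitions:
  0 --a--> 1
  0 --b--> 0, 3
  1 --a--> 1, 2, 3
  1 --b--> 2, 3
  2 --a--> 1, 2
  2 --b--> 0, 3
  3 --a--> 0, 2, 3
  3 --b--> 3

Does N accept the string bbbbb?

Start: {0}
read b: {0, 3}
read b: {0, 3}
read b: {0, 3}
read b: {0, 3}
read b: {0, 3}
Reachable ∩ accepting = {0} — nonempty.

accepted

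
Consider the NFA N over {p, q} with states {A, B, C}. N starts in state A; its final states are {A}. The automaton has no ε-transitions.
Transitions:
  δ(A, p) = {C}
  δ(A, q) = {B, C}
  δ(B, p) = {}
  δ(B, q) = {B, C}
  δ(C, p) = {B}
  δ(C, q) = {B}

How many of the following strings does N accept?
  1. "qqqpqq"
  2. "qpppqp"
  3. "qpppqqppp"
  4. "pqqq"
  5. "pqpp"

"qqqpqq": rejected
"qpppqp": rejected
"qpppqqppp": rejected
"pqqq": rejected
"pqpp": rejected

0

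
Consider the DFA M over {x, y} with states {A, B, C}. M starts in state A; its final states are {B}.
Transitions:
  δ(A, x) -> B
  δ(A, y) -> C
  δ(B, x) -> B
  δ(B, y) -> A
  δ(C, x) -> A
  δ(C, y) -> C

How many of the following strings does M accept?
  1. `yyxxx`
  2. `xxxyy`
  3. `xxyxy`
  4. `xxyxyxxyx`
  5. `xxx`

3

`yyxxx`: accepted
`xxxyy`: rejected
`xxyxy`: rejected
`xxyxyxxyx`: accepted
`xxx`: accepted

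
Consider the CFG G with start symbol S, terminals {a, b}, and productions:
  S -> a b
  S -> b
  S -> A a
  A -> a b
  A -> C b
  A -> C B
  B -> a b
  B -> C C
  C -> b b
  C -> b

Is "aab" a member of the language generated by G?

no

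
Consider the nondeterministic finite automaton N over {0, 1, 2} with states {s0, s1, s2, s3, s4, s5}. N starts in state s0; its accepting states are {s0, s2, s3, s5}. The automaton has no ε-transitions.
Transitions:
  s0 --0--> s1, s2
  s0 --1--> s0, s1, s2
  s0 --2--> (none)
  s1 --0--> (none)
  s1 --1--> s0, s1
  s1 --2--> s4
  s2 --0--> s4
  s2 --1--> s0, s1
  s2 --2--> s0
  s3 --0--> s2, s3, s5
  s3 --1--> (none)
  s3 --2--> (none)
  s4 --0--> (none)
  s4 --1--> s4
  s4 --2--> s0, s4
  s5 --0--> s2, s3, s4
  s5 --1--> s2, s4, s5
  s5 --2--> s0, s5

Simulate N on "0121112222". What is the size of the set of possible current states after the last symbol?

Start: {s0}
read 0: {s1, s2}
read 1: {s0, s1}
read 2: {s4}
read 1: {s4}
read 1: {s4}
read 1: {s4}
read 2: {s0, s4}
read 2: {s0, s4}
read 2: {s0, s4}
read 2: {s0, s4}
Final reachable set {s0, s4} has 2 states.

2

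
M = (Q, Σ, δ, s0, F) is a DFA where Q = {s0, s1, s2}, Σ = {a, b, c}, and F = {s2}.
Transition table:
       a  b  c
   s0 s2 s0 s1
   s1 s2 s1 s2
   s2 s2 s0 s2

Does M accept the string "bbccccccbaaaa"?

accepted

s0 --b--> s0
s0 --b--> s0
s0 --c--> s1
s1 --c--> s2
s2 --c--> s2
s2 --c--> s2
s2 --c--> s2
s2 --c--> s2
s2 --b--> s0
s0 --a--> s2
s2 --a--> s2
s2 --a--> s2
s2 --a--> s2
End in state s2, which is an accepting state.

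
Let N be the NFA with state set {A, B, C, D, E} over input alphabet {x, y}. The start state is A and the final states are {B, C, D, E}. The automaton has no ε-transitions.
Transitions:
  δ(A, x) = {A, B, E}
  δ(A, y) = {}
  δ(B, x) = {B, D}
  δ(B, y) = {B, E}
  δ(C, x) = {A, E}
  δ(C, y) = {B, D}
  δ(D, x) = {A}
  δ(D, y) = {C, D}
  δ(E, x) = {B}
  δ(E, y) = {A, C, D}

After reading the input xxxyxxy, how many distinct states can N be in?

5

Start: {A}
read x: {A, B, E}
read x: {A, B, D, E}
read x: {A, B, D, E}
read y: {A, B, C, D, E}
read x: {A, B, D, E}
read x: {A, B, D, E}
read y: {A, B, C, D, E}
Final reachable set {A, B, C, D, E} has 5 states.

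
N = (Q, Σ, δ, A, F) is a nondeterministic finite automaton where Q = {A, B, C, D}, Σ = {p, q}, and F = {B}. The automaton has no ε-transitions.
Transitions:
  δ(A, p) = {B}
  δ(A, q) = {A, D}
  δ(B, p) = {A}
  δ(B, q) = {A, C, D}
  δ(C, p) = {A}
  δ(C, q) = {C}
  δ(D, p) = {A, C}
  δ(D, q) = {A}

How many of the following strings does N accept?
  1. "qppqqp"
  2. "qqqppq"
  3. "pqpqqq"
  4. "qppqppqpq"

"qppqqp": accepted
"qqqppq": rejected
"pqpqqq": rejected
"qppqppqpq": rejected

1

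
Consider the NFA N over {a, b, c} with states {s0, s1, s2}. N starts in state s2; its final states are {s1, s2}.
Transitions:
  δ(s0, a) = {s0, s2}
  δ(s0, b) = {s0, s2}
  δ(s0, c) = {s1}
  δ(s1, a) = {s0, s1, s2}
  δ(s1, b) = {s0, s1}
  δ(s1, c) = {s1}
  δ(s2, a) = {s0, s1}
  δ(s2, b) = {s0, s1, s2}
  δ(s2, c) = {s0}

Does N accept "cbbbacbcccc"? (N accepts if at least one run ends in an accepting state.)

Start: {s2}
read c: {s0}
read b: {s0, s2}
read b: {s0, s1, s2}
read b: {s0, s1, s2}
read a: {s0, s1, s2}
read c: {s0, s1}
read b: {s0, s1, s2}
read c: {s0, s1}
read c: {s1}
read c: {s1}
read c: {s1}
Reachable ∩ accepting = {s1} — nonempty.

accepted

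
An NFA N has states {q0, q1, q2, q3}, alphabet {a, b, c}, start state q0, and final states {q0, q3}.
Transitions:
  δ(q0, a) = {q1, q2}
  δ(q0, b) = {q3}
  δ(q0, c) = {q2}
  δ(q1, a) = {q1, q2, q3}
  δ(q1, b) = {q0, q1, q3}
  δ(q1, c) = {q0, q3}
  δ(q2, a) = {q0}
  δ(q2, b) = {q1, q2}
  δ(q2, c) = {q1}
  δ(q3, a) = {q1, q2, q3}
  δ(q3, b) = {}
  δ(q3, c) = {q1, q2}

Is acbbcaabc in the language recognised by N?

accepted

Start: {q0}
read a: {q1, q2}
read c: {q0, q1, q3}
read b: {q0, q1, q3}
read b: {q0, q1, q3}
read c: {q0, q1, q2, q3}
read a: {q0, q1, q2, q3}
read a: {q0, q1, q2, q3}
read b: {q0, q1, q2, q3}
read c: {q0, q1, q2, q3}
Reachable ∩ accepting = {q0, q3} — nonempty.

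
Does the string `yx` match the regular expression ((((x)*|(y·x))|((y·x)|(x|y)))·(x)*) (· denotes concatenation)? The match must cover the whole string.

yes

Split as y·x: (((x)*|(y·x))|((y·x)|(x|y))) matches y and (x)* matches x.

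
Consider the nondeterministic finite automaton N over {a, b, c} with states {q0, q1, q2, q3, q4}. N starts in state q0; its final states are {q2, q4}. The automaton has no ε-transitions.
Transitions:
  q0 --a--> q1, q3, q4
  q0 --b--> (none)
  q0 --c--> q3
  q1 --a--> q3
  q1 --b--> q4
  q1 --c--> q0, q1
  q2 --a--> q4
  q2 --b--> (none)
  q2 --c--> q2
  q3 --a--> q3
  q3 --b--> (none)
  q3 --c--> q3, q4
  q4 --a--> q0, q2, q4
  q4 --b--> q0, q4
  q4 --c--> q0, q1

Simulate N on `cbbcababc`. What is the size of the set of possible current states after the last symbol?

Start: {q0}
read c: {q3}
read b: {}
The reachable set is empty and stays empty for the remaining 7 symbols.
Final reachable set {} has 0 states.

0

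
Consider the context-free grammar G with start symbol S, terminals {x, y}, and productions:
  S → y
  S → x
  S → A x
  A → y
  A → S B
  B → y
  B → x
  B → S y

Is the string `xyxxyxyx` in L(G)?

S ⇒ Ax ⇒ SBx ⇒ AxBx ⇒ SBxBx ⇒ xBxBx ⇒ xSyxBx ⇒ xAxyxBx ⇒ xSBxyxBx ⇒ xyBxyxBx ⇒ xyxxyxBx ⇒ xyxxyxyx

yes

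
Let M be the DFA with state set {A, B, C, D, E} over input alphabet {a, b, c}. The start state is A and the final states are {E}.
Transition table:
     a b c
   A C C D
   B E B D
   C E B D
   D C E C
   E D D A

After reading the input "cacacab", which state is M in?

A --c--> D
D --a--> C
C --c--> D
D --a--> C
C --c--> D
D --a--> C
C --b--> B

B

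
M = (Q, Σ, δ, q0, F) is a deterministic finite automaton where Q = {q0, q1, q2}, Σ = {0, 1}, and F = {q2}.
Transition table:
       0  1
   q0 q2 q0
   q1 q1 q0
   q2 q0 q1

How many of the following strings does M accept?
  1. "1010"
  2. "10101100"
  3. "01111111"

0

"1010": rejected
"10101100": rejected
"01111111": rejected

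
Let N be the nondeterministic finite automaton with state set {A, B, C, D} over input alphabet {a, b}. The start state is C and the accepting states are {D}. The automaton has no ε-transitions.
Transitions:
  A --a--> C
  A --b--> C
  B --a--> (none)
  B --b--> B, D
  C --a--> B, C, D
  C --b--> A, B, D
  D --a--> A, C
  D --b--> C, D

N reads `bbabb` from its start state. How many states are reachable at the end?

Start: {C}
read b: {A, B, D}
read b: {B, C, D}
read a: {A, B, C, D}
read b: {A, B, C, D}
read b: {A, B, C, D}
Final reachable set {A, B, C, D} has 4 states.

4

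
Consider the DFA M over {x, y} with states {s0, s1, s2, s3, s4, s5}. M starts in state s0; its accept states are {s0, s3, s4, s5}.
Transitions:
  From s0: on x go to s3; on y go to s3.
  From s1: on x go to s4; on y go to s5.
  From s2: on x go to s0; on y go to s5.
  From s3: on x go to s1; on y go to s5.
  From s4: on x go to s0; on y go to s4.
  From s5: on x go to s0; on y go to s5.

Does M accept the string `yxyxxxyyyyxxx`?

rejected

s0 --y--> s3
s3 --x--> s1
s1 --y--> s5
s5 --x--> s0
s0 --x--> s3
s3 --x--> s1
s1 --y--> s5
s5 --y--> s5
s5 --y--> s5
s5 --y--> s5
s5 --x--> s0
s0 --x--> s3
s3 --x--> s1
End in state s1, which is not an accepting state.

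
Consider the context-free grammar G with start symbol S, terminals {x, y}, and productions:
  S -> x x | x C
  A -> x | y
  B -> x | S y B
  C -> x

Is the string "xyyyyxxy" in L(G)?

no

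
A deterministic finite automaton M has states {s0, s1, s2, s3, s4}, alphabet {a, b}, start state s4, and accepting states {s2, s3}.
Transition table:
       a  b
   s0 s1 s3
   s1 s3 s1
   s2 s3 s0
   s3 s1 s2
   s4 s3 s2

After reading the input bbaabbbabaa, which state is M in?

s1

s4 --b--> s2
s2 --b--> s0
s0 --a--> s1
s1 --a--> s3
s3 --b--> s2
s2 --b--> s0
s0 --b--> s3
s3 --a--> s1
s1 --b--> s1
s1 --a--> s3
s3 --a--> s1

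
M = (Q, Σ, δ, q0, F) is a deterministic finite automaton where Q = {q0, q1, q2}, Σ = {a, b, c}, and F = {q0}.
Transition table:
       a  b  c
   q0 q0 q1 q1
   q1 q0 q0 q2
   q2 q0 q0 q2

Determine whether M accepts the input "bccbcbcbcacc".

rejected

q0 --b--> q1
q1 --c--> q2
q2 --c--> q2
q2 --b--> q0
q0 --c--> q1
q1 --b--> q0
q0 --c--> q1
q1 --b--> q0
q0 --c--> q1
q1 --a--> q0
q0 --c--> q1
q1 --c--> q2
End in state q2, which is not an accepting state.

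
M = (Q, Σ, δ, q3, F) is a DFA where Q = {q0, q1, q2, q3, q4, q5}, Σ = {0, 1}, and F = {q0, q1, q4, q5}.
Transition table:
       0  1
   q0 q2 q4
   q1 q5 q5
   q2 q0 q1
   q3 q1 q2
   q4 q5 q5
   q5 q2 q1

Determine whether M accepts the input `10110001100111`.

q3 --1--> q2
q2 --0--> q0
q0 --1--> q4
q4 --1--> q5
q5 --0--> q2
q2 --0--> q0
q0 --0--> q2
q2 --1--> q1
q1 --1--> q5
q5 --0--> q2
q2 --0--> q0
q0 --1--> q4
q4 --1--> q5
q5 --1--> q1
End in state q1, which is an accepting state.

accepted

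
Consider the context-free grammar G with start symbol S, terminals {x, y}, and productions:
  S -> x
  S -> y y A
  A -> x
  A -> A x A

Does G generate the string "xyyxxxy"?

no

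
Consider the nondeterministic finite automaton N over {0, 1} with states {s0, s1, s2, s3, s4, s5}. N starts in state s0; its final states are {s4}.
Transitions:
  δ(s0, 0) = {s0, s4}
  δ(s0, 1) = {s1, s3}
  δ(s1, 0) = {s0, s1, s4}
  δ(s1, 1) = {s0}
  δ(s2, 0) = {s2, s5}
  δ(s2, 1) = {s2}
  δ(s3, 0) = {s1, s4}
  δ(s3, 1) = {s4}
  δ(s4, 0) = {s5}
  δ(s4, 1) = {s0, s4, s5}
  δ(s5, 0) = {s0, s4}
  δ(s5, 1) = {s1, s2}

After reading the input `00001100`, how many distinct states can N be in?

5

Start: {s0}
read 0: {s0, s4}
read 0: {s0, s4, s5}
read 0: {s0, s4, s5}
read 0: {s0, s4, s5}
read 1: {s0, s1, s2, s3, s4, s5}
read 1: {s0, s1, s2, s3, s4, s5}
read 0: {s0, s1, s2, s4, s5}
read 0: {s0, s1, s2, s4, s5}
Final reachable set {s0, s1, s2, s4, s5} has 5 states.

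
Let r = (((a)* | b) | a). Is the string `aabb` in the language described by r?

Neither ((a)*|b) nor a matches aabb.

no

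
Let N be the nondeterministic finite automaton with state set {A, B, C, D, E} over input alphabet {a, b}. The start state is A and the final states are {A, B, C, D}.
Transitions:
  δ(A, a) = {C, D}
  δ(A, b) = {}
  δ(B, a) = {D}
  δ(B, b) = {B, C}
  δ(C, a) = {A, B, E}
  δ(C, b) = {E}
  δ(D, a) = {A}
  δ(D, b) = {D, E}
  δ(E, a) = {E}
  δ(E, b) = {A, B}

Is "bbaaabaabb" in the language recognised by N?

rejected

Start: {A}
read b: {}
The reachable set is empty and stays empty for the remaining 9 symbols.
Reachable ∩ accepting = {} — empty.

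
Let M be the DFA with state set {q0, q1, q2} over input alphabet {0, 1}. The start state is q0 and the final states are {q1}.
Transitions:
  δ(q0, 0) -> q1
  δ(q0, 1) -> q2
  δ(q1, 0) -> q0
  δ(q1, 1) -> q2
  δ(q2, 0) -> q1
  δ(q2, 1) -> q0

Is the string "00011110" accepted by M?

accepted

q0 --0--> q1
q1 --0--> q0
q0 --0--> q1
q1 --1--> q2
q2 --1--> q0
q0 --1--> q2
q2 --1--> q0
q0 --0--> q1
End in state q1, which is an accepting state.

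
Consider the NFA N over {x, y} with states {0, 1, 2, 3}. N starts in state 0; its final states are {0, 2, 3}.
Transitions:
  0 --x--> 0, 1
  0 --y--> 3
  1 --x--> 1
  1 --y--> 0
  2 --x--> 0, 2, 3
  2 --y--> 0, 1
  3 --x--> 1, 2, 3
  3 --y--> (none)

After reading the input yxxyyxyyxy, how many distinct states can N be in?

Start: {0}
read y: {3}
read x: {1, 2, 3}
read x: {0, 1, 2, 3}
read y: {0, 1, 3}
read y: {0, 3}
read x: {0, 1, 2, 3}
read y: {0, 1, 3}
read y: {0, 3}
read x: {0, 1, 2, 3}
read y: {0, 1, 3}
Final reachable set {0, 1, 3} has 3 states.

3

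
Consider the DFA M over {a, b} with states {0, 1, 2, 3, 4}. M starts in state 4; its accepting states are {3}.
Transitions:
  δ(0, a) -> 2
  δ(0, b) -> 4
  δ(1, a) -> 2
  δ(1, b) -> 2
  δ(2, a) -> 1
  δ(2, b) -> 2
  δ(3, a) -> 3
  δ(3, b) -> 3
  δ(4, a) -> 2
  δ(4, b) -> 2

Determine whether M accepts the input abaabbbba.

rejected

4 --a--> 2
2 --b--> 2
2 --a--> 1
1 --a--> 2
2 --b--> 2
2 --b--> 2
2 --b--> 2
2 --b--> 2
2 --a--> 1
End in state 1, which is not an accepting state.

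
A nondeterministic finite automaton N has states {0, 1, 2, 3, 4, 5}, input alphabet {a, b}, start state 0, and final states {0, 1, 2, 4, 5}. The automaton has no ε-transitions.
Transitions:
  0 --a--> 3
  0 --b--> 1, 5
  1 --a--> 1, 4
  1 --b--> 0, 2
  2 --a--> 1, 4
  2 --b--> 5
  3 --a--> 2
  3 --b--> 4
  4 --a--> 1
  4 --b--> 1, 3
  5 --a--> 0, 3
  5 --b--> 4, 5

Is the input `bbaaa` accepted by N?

Start: {0}
read b: {1, 5}
read b: {0, 2, 4, 5}
read a: {0, 1, 3, 4}
read a: {1, 2, 3, 4}
read a: {1, 2, 4}
Reachable ∩ accepting = {1, 2, 4} — nonempty.

accepted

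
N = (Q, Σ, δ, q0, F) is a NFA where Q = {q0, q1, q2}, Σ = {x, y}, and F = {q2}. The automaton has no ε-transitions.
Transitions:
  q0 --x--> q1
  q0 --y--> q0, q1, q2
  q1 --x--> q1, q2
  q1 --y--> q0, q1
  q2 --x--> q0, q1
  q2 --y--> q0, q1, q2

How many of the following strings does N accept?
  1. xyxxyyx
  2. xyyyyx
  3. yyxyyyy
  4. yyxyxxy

4

xyxxyyx: accepted
xyyyyx: accepted
yyxyyyy: accepted
yyxyxxy: accepted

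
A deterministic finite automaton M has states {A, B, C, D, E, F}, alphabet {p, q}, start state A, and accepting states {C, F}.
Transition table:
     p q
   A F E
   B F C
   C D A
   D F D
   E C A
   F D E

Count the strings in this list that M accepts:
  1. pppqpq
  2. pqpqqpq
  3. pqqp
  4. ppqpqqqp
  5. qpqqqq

2

pppqpq: rejected
pqpqqpq: rejected
pqqp: accepted
ppqpqqqp: accepted
qpqqqq: rejected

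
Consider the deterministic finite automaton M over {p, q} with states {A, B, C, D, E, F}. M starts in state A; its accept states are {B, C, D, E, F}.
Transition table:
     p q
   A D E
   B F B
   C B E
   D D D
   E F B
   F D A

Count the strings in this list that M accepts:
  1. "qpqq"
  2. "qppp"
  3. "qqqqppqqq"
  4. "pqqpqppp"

"qpqq": accepted
"qppp": accepted
"qqqqppqqq": accepted
"pqqpqppp": accepted

4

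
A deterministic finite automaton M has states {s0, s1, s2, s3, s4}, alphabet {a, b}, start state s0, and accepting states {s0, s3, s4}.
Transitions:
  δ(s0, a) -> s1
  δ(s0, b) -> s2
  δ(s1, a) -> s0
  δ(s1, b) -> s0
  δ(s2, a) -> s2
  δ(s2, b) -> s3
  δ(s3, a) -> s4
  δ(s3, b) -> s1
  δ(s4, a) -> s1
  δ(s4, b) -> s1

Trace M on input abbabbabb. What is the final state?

s3

s0 --a--> s1
s1 --b--> s0
s0 --b--> s2
s2 --a--> s2
s2 --b--> s3
s3 --b--> s1
s1 --a--> s0
s0 --b--> s2
s2 --b--> s3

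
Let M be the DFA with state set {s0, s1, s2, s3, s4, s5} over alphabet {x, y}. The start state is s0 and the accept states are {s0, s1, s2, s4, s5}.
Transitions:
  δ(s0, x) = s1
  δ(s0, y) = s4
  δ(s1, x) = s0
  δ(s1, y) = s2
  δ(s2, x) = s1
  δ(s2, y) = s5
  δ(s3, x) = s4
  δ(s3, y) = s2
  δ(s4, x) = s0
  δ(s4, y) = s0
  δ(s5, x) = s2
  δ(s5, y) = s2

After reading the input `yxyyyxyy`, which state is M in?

s0

s0 --y--> s4
s4 --x--> s0
s0 --y--> s4
s4 --y--> s0
s0 --y--> s4
s4 --x--> s0
s0 --y--> s4
s4 --y--> s0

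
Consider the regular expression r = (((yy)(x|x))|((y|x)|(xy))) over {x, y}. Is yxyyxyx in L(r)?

Neither ((yy)(x|x)) nor ((y|x)|(xy)) matches yxyyxyx.

no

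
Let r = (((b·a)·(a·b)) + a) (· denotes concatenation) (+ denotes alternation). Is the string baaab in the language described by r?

no

Neither ((b·a)·(a·b)) nor a matches baaab.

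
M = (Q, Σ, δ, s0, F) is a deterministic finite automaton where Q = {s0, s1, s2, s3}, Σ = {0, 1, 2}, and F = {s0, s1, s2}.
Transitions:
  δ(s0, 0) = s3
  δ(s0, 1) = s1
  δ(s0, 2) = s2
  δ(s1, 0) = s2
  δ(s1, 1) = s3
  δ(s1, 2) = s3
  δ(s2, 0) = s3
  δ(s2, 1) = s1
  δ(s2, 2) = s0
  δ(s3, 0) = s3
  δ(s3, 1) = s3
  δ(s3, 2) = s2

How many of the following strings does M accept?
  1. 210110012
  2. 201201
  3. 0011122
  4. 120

2

210110012: accepted
201201: rejected
0011122: accepted
120: rejected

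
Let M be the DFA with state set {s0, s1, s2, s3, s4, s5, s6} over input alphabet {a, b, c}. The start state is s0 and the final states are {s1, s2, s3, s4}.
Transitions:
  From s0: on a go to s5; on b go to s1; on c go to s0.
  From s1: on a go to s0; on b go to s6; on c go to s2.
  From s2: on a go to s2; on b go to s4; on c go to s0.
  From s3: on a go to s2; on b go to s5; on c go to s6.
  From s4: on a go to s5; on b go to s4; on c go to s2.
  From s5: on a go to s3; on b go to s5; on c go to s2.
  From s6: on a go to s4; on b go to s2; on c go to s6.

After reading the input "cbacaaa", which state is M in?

s2

s0 --c--> s0
s0 --b--> s1
s1 --a--> s0
s0 --c--> s0
s0 --a--> s5
s5 --a--> s3
s3 --a--> s2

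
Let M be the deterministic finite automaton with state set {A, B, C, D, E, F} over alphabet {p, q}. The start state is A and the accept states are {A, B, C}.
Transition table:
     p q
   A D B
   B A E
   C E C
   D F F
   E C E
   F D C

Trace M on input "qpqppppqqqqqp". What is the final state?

E

A --q--> B
B --p--> A
A --q--> B
B --p--> A
A --p--> D
D --p--> F
F --p--> D
D --q--> F
F --q--> C
C --q--> C
C --q--> C
C --q--> C
C --p--> E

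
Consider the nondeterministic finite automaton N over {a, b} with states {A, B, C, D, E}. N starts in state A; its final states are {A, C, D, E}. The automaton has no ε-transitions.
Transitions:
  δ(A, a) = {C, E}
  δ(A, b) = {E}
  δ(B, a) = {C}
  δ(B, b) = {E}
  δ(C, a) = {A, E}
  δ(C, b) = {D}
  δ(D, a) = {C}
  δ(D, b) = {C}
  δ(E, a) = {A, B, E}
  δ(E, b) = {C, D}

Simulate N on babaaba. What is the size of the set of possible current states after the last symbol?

Start: {A}
read b: {E}
read a: {A, B, E}
read b: {C, D, E}
read a: {A, B, C, E}
read a: {A, B, C, E}
read b: {C, D, E}
read a: {A, B, C, E}
Final reachable set {A, B, C, E} has 4 states.

4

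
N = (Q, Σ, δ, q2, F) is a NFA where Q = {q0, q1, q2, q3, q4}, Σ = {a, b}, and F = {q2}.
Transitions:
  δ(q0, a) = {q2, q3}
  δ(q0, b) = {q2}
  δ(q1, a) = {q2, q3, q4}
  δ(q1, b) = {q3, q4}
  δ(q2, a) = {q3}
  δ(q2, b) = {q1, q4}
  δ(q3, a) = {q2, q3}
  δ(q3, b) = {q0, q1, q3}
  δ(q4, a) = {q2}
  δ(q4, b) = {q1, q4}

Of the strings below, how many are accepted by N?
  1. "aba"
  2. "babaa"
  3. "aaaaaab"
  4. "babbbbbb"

3

"aba": accepted
"babaa": accepted
"aaaaaab": rejected
"babbbbbb": accepted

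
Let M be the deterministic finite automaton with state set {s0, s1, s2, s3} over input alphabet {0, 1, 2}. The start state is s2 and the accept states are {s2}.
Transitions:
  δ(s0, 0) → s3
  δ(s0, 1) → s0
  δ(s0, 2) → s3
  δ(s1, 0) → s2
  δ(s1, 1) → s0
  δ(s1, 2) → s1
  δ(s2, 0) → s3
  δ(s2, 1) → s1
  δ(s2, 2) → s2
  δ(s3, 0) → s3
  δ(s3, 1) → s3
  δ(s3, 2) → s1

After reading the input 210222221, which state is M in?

s2 --2--> s2
s2 --1--> s1
s1 --0--> s2
s2 --2--> s2
s2 --2--> s2
s2 --2--> s2
s2 --2--> s2
s2 --2--> s2
s2 --1--> s1

s1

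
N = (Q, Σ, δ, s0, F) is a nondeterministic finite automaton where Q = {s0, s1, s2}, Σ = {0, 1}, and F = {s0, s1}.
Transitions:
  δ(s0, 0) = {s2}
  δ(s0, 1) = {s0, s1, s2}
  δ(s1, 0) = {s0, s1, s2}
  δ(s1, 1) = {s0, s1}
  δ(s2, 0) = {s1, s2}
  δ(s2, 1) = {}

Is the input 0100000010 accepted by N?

Start: {s0}
read 0: {s2}
read 1: {}
The reachable set is empty and stays empty for the remaining 8 symbols.
Reachable ∩ accepting = {} — empty.

rejected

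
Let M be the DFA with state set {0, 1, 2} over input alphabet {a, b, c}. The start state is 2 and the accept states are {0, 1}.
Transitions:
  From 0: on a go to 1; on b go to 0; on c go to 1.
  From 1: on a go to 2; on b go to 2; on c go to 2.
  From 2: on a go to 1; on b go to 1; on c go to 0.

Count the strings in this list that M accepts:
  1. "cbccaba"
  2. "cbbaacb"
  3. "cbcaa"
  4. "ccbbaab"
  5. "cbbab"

"cbccaba": accepted
"cbbaacb": accepted
"cbcaa": accepted
"ccbbaab": rejected
"cbbab": rejected

3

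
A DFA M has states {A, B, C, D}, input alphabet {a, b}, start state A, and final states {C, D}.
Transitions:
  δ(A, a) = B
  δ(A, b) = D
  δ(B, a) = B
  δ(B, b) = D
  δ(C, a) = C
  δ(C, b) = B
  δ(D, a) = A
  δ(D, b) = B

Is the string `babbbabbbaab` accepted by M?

accepted

A --b--> D
D --a--> A
A --b--> D
D --b--> B
B --b--> D
D --a--> A
A --b--> D
D --b--> B
B --b--> D
D --a--> A
A --a--> B
B --b--> D
End in state D, which is an accepting state.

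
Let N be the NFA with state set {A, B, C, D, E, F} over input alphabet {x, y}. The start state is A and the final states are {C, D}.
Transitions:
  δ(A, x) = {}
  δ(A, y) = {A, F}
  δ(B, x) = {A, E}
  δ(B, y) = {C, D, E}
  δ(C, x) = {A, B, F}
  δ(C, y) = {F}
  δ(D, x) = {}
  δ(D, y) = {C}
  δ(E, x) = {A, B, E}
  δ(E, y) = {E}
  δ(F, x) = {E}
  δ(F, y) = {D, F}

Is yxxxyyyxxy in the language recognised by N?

Start: {A}
read y: {A, F}
read x: {E}
read x: {A, B, E}
read x: {A, B, E}
read y: {A, C, D, E, F}
read y: {A, C, D, E, F}
read y: {A, C, D, E, F}
read x: {A, B, E, F}
read x: {A, B, E}
read y: {A, C, D, E, F}
Reachable ∩ accepting = {C, D} — nonempty.

accepted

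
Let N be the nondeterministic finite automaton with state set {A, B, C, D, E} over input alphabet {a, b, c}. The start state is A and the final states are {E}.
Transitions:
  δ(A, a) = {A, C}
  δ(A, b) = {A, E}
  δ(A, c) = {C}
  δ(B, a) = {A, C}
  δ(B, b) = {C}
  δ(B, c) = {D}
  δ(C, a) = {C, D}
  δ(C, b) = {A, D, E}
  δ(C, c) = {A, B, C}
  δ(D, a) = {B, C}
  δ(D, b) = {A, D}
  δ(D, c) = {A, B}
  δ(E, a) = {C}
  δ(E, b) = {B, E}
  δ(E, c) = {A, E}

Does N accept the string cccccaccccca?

Start: {A}
read c: {C}
read c: {A, B, C}
read c: {A, B, C, D}
read c: {A, B, C, D}
read c: {A, B, C, D}
read a: {A, B, C, D}
read c: {A, B, C, D}
read c: {A, B, C, D}
read c: {A, B, C, D}
read c: {A, B, C, D}
read c: {A, B, C, D}
read a: {A, B, C, D}
Reachable ∩ accepting = {} — empty.

rejected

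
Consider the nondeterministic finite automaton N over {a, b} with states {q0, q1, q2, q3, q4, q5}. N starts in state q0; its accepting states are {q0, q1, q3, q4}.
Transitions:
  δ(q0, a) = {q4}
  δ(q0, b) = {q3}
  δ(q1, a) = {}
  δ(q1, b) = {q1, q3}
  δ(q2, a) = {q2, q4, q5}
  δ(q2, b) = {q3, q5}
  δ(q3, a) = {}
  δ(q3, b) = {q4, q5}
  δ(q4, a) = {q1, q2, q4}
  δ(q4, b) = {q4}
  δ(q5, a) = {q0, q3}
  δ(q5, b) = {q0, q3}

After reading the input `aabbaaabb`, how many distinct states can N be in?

5

Start: {q0}
read a: {q4}
read a: {q1, q2, q4}
read b: {q1, q3, q4, q5}
read b: {q0, q1, q3, q4, q5}
read a: {q0, q1, q2, q3, q4}
read a: {q1, q2, q4, q5}
read a: {q0, q1, q2, q3, q4, q5}
read b: {q0, q1, q3, q4, q5}
read b: {q0, q1, q3, q4, q5}
Final reachable set {q0, q1, q3, q4, q5} has 5 states.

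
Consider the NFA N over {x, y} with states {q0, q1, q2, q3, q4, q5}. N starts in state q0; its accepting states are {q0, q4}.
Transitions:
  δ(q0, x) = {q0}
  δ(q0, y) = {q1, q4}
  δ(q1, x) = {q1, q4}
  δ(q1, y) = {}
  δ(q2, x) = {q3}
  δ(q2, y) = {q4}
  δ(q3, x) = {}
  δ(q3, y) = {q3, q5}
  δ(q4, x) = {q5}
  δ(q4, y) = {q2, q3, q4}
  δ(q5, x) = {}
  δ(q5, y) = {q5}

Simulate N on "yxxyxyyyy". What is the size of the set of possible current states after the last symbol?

Start: {q0}
read y: {q1, q4}
read x: {q1, q4, q5}
read x: {q1, q4, q5}
read y: {q2, q3, q4, q5}
read x: {q3, q5}
read y: {q3, q5}
read y: {q3, q5}
read y: {q3, q5}
read y: {q3, q5}
Final reachable set {q3, q5} has 2 states.

2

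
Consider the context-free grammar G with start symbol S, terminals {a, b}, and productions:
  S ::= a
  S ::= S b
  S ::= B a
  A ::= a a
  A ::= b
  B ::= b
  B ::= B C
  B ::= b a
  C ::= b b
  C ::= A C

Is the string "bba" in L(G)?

no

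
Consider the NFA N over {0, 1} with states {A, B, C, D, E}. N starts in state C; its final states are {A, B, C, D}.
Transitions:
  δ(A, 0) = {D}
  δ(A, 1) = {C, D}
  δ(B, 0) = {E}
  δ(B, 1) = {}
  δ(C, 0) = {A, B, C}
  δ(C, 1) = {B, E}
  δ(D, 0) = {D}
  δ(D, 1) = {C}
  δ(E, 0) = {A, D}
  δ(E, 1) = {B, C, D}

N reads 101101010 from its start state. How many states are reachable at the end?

5

Start: {C}
read 1: {B, E}
read 0: {A, D, E}
read 1: {B, C, D}
read 1: {B, C, E}
read 0: {A, B, C, D, E}
read 1: {B, C, D, E}
read 0: {A, B, C, D, E}
read 1: {B, C, D, E}
read 0: {A, B, C, D, E}
Final reachable set {A, B, C, D, E} has 5 states.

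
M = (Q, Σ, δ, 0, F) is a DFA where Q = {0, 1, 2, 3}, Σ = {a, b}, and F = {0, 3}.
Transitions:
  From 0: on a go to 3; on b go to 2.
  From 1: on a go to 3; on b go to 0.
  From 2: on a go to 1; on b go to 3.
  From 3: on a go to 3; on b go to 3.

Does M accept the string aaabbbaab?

0 --a--> 3
3 --a--> 3
3 --a--> 3
3 --b--> 3
3 --b--> 3
3 --b--> 3
3 --a--> 3
3 --a--> 3
3 --b--> 3
End in state 3, which is an accepting state.

accepted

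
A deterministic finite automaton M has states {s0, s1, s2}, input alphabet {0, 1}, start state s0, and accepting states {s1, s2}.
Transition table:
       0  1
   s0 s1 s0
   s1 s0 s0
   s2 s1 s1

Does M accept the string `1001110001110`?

s0 --1--> s0
s0 --0--> s1
s1 --0--> s0
s0 --1--> s0
s0 --1--> s0
s0 --1--> s0
s0 --0--> s1
s1 --0--> s0
s0 --0--> s1
s1 --1--> s0
s0 --1--> s0
s0 --1--> s0
s0 --0--> s1
End in state s1, which is an accepting state.

accepted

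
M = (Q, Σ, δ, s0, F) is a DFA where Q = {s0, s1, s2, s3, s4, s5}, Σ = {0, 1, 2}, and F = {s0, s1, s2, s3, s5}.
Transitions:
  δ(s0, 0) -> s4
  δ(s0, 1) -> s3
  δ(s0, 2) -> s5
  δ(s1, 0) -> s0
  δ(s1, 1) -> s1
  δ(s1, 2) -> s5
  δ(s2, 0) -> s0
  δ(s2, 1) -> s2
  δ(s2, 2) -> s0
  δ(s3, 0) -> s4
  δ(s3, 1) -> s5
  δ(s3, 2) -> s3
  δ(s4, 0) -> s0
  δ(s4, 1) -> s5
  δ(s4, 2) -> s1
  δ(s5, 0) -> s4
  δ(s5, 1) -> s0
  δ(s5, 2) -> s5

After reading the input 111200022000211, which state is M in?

s1

s0 --1--> s3
s3 --1--> s5
s5 --1--> s0
s0 --2--> s5
s5 --0--> s4
s4 --0--> s0
s0 --0--> s4
s4 --2--> s1
s1 --2--> s5
s5 --0--> s4
s4 --0--> s0
s0 --0--> s4
s4 --2--> s1
s1 --1--> s1
s1 --1--> s1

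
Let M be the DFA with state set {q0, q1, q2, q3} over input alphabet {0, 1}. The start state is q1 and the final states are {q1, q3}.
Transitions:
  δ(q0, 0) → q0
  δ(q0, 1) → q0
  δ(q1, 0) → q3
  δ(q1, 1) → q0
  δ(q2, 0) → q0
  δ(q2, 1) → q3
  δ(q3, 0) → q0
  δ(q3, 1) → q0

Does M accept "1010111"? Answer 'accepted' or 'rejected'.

rejected

q1 --1--> q0
q0 --0--> q0
q0 --1--> q0
q0 --0--> q0
q0 --1--> q0
q0 --1--> q0
q0 --1--> q0
End in state q0, which is not an accepting state.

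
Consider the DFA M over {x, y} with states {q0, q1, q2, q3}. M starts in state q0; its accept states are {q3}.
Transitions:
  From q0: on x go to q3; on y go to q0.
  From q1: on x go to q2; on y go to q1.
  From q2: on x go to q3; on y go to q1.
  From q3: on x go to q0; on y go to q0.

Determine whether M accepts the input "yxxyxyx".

accepted

q0 --y--> q0
q0 --x--> q3
q3 --x--> q0
q0 --y--> q0
q0 --x--> q3
q3 --y--> q0
q0 --x--> q3
End in state q3, which is an accepting state.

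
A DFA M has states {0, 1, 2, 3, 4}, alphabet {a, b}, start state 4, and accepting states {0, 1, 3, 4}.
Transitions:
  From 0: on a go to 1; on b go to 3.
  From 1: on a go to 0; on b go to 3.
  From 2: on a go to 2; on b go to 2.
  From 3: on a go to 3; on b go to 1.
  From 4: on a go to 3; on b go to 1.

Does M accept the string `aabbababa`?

accepted

4 --a--> 3
3 --a--> 3
3 --b--> 1
1 --b--> 3
3 --a--> 3
3 --b--> 1
1 --a--> 0
0 --b--> 3
3 --a--> 3
End in state 3, which is an accepting state.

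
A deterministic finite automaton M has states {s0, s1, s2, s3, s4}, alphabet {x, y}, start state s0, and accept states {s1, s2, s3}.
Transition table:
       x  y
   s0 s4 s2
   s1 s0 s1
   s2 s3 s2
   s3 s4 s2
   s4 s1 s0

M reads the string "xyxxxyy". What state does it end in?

s2

s0 --x--> s4
s4 --y--> s0
s0 --x--> s4
s4 --x--> s1
s1 --x--> s0
s0 --y--> s2
s2 --y--> s2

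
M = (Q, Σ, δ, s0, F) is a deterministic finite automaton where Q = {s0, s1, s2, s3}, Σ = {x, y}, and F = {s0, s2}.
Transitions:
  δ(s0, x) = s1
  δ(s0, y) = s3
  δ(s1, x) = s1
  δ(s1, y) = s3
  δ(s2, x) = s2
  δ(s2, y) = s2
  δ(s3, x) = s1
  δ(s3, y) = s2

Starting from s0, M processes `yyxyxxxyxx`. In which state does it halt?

s0 --y--> s3
s3 --y--> s2
s2 --x--> s2
s2 --y--> s2
s2 --x--> s2
s2 --x--> s2
s2 --x--> s2
s2 --y--> s2
s2 --x--> s2
s2 --x--> s2

s2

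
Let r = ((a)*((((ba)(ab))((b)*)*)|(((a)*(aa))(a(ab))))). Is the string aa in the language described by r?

no

No split of aa into u·v has (a)* matching u and ((((ba)(ab))((b)*)*)|(((a)*(aa))(a(ab)))) matching v.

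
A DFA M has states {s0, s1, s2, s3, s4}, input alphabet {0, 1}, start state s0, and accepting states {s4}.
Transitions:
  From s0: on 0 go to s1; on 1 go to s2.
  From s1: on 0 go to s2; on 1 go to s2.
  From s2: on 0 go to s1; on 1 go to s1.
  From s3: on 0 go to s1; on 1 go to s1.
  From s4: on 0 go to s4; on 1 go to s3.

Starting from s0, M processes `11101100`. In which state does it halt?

s0 --1--> s2
s2 --1--> s1
s1 --1--> s2
s2 --0--> s1
s1 --1--> s2
s2 --1--> s1
s1 --0--> s2
s2 --0--> s1

s1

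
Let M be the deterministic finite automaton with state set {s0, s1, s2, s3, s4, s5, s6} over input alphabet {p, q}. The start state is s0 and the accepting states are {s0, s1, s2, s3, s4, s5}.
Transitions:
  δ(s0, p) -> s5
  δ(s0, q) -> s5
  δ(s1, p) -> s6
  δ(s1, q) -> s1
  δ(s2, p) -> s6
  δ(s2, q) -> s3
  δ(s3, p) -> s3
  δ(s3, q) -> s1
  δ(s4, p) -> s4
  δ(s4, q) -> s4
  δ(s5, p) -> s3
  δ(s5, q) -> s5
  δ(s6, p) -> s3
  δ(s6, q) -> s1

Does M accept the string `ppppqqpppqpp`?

accepted

s0 --p--> s5
s5 --p--> s3
s3 --p--> s3
s3 --p--> s3
s3 --q--> s1
s1 --q--> s1
s1 --p--> s6
s6 --p--> s3
s3 --p--> s3
s3 --q--> s1
s1 --p--> s6
s6 --p--> s3
End in state s3, which is an accepting state.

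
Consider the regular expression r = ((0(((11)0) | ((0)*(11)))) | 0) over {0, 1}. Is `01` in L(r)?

Neither (0(((11)0)|((0)*(11)))) nor 0 matches 01.

no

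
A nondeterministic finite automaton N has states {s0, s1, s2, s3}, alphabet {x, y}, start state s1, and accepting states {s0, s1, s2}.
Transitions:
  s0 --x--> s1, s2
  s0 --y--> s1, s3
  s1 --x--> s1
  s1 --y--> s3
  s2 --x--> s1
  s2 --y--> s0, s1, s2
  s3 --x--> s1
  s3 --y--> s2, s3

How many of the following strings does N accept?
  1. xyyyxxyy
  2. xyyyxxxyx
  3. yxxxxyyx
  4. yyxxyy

xyyyxxyy: accepted
xyyyxxxyx: accepted
yxxxxyyx: accepted
yyxxyy: accepted

4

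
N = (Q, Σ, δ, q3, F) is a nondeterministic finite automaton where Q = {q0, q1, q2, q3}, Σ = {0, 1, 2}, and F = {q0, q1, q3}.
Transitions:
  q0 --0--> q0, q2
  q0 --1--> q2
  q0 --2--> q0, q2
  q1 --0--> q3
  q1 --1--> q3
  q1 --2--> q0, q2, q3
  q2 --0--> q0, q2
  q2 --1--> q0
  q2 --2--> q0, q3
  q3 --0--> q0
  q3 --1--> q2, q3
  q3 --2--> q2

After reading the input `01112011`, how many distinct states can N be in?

Start: {q3}
read 0: {q0}
read 1: {q2}
read 1: {q0}
read 1: {q2}
read 2: {q0, q3}
read 0: {q0, q2}
read 1: {q0, q2}
read 1: {q0, q2}
Final reachable set {q0, q2} has 2 states.

2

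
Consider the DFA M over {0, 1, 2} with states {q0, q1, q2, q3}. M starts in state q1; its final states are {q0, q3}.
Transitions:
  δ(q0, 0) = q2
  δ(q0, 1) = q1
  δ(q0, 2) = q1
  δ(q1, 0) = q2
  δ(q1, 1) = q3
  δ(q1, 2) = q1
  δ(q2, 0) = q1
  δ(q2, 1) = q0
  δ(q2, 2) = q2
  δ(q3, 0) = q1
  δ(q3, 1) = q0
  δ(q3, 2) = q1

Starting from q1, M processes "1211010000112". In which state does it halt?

q1

q1 --1--> q3
q3 --2--> q1
q1 --1--> q3
q3 --1--> q0
q0 --0--> q2
q2 --1--> q0
q0 --0--> q2
q2 --0--> q1
q1 --0--> q2
q2 --0--> q1
q1 --1--> q3
q3 --1--> q0
q0 --2--> q1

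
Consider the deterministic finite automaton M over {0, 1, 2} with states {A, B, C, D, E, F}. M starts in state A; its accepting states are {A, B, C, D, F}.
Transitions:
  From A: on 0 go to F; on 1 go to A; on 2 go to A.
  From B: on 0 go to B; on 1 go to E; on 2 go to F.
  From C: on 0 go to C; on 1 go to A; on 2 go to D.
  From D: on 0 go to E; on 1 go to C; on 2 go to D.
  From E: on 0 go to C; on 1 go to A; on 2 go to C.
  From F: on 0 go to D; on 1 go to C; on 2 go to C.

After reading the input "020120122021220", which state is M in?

F

A --0--> F
F --2--> C
C --0--> C
C --1--> A
A --2--> A
A --0--> F
F --1--> C
C --2--> D
D --2--> D
D --0--> E
E --2--> C
C --1--> A
A --2--> A
A --2--> A
A --0--> F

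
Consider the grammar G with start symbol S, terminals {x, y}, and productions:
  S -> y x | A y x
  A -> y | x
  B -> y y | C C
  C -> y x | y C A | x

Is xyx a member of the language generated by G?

S ⇒ Ayx ⇒ xyx

yes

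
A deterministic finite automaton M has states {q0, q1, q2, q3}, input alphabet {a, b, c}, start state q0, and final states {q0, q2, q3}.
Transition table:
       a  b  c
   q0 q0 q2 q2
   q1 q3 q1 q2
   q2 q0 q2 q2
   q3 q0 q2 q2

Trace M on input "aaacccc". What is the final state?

q0 --a--> q0
q0 --a--> q0
q0 --a--> q0
q0 --c--> q2
q2 --c--> q2
q2 --c--> q2
q2 --c--> q2

q2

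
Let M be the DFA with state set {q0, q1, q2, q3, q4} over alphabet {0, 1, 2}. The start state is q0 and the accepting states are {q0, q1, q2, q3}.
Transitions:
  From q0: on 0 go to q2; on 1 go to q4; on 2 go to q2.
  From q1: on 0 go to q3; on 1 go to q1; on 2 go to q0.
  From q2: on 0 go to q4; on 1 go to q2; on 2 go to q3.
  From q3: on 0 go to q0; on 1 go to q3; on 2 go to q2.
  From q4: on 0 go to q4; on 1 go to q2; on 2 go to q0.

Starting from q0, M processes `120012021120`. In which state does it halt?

q0

q0 --1--> q4
q4 --2--> q0
q0 --0--> q2
q2 --0--> q4
q4 --1--> q2
q2 --2--> q3
q3 --0--> q0
q0 --2--> q2
q2 --1--> q2
q2 --1--> q2
q2 --2--> q3
q3 --0--> q0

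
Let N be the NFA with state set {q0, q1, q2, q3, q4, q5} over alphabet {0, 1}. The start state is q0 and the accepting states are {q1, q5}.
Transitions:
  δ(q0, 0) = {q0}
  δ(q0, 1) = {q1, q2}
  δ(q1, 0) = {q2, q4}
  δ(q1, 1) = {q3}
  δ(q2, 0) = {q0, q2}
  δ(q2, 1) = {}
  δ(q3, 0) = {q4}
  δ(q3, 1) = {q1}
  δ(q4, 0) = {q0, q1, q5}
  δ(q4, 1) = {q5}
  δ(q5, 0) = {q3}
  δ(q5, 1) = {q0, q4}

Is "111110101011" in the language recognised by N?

Start: {q0}
read 1: {q1, q2}
read 1: {q3}
read 1: {q1}
read 1: {q3}
read 1: {q1}
read 0: {q2, q4}
read 1: {q5}
read 0: {q3}
read 1: {q1}
read 0: {q2, q4}
read 1: {q5}
read 1: {q0, q4}
Reachable ∩ accepting = {} — empty.

rejected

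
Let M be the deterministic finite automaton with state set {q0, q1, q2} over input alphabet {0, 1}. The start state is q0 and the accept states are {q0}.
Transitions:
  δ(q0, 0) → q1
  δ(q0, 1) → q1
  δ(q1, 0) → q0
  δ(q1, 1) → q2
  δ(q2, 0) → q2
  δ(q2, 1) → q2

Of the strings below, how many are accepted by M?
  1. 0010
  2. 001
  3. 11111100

0010: accepted
001: rejected
11111100: rejected

1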